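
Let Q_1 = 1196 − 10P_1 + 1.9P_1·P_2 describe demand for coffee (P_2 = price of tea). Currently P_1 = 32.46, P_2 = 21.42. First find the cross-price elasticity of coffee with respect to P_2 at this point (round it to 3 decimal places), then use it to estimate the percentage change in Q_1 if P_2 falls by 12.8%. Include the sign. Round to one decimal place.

-7.7%

At P_1 = 32.46, P_2 = 21.42: Q_1 = 2192.457.
∂Q_1/∂P_2 = 1.9P_1 = 61.6740.
ε = (∂Q_1/∂P_2)(P_2/Q_1) = 61.6740 × 21.42/2192.457 ≈ 0.603.
%ΔQ_1 ≈ ε × %ΔP_2 = 0.603 × (-12.8%) = -7.7%.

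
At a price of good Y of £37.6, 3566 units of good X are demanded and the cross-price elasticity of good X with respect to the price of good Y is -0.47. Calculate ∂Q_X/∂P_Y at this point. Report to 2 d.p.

ε = (∂Q_X/∂P_Y)·(P_Y/Q_X) ⇒ ∂Q_X/∂P_Y = ε·Q_X/P_Y = -0.47 × 3566/37.6 ≈ -44.58.

-44.58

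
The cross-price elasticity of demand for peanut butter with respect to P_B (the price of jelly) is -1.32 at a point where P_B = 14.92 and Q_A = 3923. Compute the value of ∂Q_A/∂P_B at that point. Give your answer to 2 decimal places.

ε = (∂Q_A/∂P_B)·(P_B/Q_A) ⇒ ∂Q_A/∂P_B = ε·Q_A/P_B = -1.32 × 3923/14.92 ≈ -347.08.

-347.08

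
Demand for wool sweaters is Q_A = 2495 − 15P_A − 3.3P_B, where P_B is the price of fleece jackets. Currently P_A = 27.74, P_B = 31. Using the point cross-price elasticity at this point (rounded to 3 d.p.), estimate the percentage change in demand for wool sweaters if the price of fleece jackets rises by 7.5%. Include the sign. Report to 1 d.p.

At P_A = 27.74, P_B = 31: Q_A = 1976.6.
∂Q_A/∂P_B = -3.3.
ε = (∂Q_A/∂P_B)(P_B/Q_A) = -3.3000 × 31/1976.6 ≈ -0.052.
%ΔQ_A ≈ ε × %ΔP_B = -0.052 × (7.5%) = -0.4%.

-0.4%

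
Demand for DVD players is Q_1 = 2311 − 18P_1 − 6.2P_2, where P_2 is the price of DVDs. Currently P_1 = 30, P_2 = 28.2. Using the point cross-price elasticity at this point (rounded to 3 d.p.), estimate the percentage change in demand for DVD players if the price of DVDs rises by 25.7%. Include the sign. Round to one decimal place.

-2.8%

At P_1 = 30, P_2 = 28.2: Q_1 = 1596.16.
∂Q_1/∂P_2 = -6.2.
ε = (∂Q_1/∂P_2)(P_2/Q_1) = -6.2000 × 28.2/1596.16 ≈ -0.110.
%ΔQ_1 ≈ ε × %ΔP_2 = -0.110 × (25.7%) = -2.8%.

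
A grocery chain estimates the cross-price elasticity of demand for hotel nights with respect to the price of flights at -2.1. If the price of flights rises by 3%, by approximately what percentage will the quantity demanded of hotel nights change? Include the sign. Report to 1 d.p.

-6.3%

%ΔQ ≈ ε × %ΔP of flights = -2.1 × (3%) = -6.3%.
Demand for hotel nights falls by about 6.3%.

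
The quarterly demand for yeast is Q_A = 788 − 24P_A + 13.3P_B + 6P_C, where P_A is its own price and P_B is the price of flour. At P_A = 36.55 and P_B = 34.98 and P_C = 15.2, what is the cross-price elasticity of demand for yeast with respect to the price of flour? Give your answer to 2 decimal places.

At P_A = 36.55 and P_B = 34.98 and P_C = 15.2: Q_A = 467.234.
∂Q_A/∂P_B = 13.3.
ε = (∂Q_A/∂P_B)(P_B/Q_A) = 13.3 × (34.98/467.234) ≈ 1.00.

1.00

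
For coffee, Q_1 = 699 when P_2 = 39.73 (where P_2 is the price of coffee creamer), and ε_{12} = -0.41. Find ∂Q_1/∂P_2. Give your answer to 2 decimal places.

-7.21

ε = (∂Q_1/∂P_2)·(P_2/Q_1) ⇒ ∂Q_1/∂P_2 = ε·Q_1/P_2 = -0.41 × 699/39.73 ≈ -7.21.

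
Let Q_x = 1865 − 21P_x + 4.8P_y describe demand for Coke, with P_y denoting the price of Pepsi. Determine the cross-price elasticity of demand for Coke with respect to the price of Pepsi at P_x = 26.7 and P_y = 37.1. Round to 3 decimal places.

0.120

At P_x = 26.7 and P_y = 37.1: Q_x = 1482.38.
∂Q_x/∂P_y = 4.8.
ε = (∂Q_x/∂P_y)(P_y/Q_x) = 4.8 × (37.1/1482.38) ≈ 0.120.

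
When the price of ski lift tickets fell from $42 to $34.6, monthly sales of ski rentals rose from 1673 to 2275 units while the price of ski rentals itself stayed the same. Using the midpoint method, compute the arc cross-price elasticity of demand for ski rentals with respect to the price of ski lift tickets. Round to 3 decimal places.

ΔQ_A = 2275 − 1673 = 602; ΔP_B = 34.6 − 42 = -7.4.
Midpoints: Q̄_A = 1974.0, P̄_B = 38.30.
ε = (ΔQ_A/Q̄_A)/(ΔP_B/P̄_B) = (602/1974.0)/(-7.4/38.30) ≈ -1.578.
ε < 0: ski rentals and ski lift tickets are complements.

-1.578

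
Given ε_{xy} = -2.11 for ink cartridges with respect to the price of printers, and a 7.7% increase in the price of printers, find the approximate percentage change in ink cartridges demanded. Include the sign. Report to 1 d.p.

%ΔQ ≈ ε × %ΔP of printers = -2.11 × (7.7%) = -16.2%.

-16.2%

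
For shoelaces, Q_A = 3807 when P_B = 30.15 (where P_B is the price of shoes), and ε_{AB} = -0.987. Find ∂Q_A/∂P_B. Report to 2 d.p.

-124.63

ε = (∂Q_A/∂P_B)·(P_B/Q_A) ⇒ ∂Q_A/∂P_B = ε·Q_A/P_B = -0.987 × 3807/30.15 ≈ -124.63.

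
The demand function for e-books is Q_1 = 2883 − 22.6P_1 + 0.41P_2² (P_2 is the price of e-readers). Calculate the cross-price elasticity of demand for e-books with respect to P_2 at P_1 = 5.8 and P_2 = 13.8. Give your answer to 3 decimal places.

0.055

At P_1 = 5.8 and P_2 = 13.8: Q_1 = 2830.000.
∂Q_1/∂P_2 = 0.82P_2 = 0.82(13.8) = 11.3160.
ε = (∂Q_1/∂P_2)(P_2/Q_1) = 11.3160 × (13.8/2830.000) ≈ 0.055.
ε > 0: substitutes.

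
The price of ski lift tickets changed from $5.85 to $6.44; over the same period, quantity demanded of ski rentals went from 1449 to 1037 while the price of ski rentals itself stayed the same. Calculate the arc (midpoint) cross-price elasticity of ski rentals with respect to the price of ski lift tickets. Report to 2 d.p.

-3.45

ΔQ_A = 1037 − 1449 = -412; ΔP_B = 6.44 − 5.85 = 0.59.
Midpoints: Q̄_A = 1243.0, P̄_B = 6.14.
ε = (ΔQ_A/Q̄_A)/(ΔP_B/P̄_B) = (-412/1243.0)/(0.59/6.14) ≈ -3.45.
ε < 0: ski rentals and ski lift tickets are complements.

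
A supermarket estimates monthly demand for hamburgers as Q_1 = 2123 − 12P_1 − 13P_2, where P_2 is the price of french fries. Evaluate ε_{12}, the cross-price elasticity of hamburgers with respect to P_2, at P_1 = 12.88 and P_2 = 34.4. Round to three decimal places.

At P_1 = 12.88 and P_2 = 34.4: Q_1 = 1521.24.
∂Q_1/∂P_2 = -13.
ε = (∂Q_1/∂P_2)(P_2/Q_1) = -13 × (34.4/1521.24) ≈ -0.294.

-0.294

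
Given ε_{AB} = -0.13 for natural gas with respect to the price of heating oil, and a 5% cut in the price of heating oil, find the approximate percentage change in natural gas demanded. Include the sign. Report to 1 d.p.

%ΔQ ≈ ε × %ΔP of heating oil = -0.13 × (-5%) = 0.7%.
Demand for natural gas rises by about 0.7%.

0.7%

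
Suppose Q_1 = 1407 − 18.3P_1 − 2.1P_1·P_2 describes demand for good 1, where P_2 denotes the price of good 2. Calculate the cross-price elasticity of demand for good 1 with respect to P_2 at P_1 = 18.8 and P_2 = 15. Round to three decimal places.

-1.258

At P_1 = 18.8 and P_2 = 15: Q_1 = 470.76.
∂Q_1/∂P_2 = -2.1P_1 = -2.1(18.8) = -39.4800.
ε = (∂Q_1/∂P_2)(P_2/Q_1) = -39.4800 × (15/470.76) ≈ -1.258.
ε < 0: complements.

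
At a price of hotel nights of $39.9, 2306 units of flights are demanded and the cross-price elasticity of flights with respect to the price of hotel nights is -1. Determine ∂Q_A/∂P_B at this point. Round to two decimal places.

-57.79

ε = (∂Q_A/∂P_B)·(P_B/Q_A) ⇒ ∂Q_A/∂P_B = ε·Q_A/P_B = -1 × 2306/39.9 ≈ -57.79.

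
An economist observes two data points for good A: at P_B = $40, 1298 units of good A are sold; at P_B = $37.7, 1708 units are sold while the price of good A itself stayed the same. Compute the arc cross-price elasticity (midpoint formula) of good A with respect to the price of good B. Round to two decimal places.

ΔQ_A = 1708 − 1298 = 410; ΔP_B = 37.7 − 40 = -2.3.
Midpoints: Q̄_A = 1503.0, P̄_B = 38.85.
ε = (ΔQ_A/Q̄_A)/(ΔP_B/P̄_B) = (410/1503.0)/(-2.3/38.85) ≈ -4.61.
ε < 0: good A and good B are complements.

-4.61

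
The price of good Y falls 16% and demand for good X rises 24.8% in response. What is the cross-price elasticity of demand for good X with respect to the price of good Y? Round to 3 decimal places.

ε = (%ΔQ of good X) / (%ΔP of good Y) = (24.8%) / (-16%) ≈ -1.550.

-1.550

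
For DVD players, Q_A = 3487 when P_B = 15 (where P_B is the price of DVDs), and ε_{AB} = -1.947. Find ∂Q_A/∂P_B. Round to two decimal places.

-452.61

ε = (∂Q_A/∂P_B)·(P_B/Q_A) ⇒ ∂Q_A/∂P_B = ε·Q_A/P_B = -1.947 × 3487/15 ≈ -452.61.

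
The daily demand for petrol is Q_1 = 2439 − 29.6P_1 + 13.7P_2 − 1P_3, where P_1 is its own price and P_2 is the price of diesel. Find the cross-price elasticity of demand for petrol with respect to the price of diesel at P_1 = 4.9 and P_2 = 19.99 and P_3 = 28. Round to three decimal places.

0.108

At P_1 = 4.9 and P_2 = 19.99 and P_3 = 28: Q_1 = 2539.823.
∂Q_1/∂P_2 = 13.7.
ε = (∂Q_1/∂P_2)(P_2/Q_1) = 13.7 × (19.99/2539.823) ≈ 0.108.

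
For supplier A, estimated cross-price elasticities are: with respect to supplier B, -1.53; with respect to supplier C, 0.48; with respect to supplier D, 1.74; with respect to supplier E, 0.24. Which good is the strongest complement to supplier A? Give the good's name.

supplier B

Complements have ε < 0. The most negative value is -1.53 (supplier B).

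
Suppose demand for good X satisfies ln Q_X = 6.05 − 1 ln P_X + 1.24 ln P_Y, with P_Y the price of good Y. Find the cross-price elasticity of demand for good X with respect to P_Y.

In a log-linear (constant-elasticity) demand function, the coefficient on ln P_Y is the cross-price elasticity.
ε = 1.24. Positive, so good X and good Y are substitutes.

1.24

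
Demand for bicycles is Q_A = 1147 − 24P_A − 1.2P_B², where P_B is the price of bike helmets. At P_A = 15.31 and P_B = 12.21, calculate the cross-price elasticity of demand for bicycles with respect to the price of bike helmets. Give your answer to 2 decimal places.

At P_A = 15.31 and P_B = 12.21: Q_A = 600.659.
∂Q_A/∂P_B = -2.4P_B = -2.4(12.21) = -29.3040.
ε = (∂Q_A/∂P_B)(P_B/Q_A) = -29.3040 × (12.21/600.659) ≈ -0.60.

-0.60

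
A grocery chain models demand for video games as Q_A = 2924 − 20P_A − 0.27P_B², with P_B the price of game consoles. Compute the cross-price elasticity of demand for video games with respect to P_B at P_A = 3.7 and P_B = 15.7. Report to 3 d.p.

At P_A = 3.7 and P_B = 15.7: Q_A = 2783.448.
∂Q_A/∂P_B = -0.54P_B = -0.54(15.7) = -8.4780.
ε = (∂Q_A/∂P_B)(P_B/Q_A) = -8.4780 × (15.7/2783.448) ≈ -0.048.
ε < 0: complements.

-0.048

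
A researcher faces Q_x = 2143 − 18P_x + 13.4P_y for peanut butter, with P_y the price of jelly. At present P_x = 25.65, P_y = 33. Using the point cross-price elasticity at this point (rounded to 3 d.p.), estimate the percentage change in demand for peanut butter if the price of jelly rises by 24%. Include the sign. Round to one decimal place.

At P_x = 25.65, P_y = 33: Q_x = 2123.5.
∂Q_x/∂P_y = 13.4.
ε = (∂Q_x/∂P_y)(P_y/Q_x) = 13.4000 × 33/2123.5 ≈ 0.208.
%ΔQ_x ≈ ε × %ΔP_y = 0.208 × (24%) = 5.0%.

5.0%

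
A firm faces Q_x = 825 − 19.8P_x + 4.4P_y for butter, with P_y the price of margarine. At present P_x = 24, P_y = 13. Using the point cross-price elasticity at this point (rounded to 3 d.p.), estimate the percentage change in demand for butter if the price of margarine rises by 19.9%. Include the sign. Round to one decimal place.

At P_x = 24, P_y = 13: Q_x = 407.
∂Q_x/∂P_y = 4.4.
ε = (∂Q_x/∂P_y)(P_y/Q_x) = 4.4000 × 13/407 ≈ 0.141.
%ΔQ_x ≈ ε × %ΔP_y = 0.141 × (19.9%) = 2.8%.

2.8%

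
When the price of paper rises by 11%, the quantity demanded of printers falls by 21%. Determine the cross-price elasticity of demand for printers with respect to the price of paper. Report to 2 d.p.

-1.91

ε = (%ΔQ of printers) / (%ΔP of paper) = (-21%) / (11%) ≈ -1.91.
Negative cross-price elasticity: complements.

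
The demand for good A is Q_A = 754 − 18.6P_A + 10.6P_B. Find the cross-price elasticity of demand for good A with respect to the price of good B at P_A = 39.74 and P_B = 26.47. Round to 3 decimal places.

At P_A = 39.74 and P_B = 26.47: Q_A = 295.418.
∂Q_A/∂P_B = 10.6.
ε = (∂Q_A/∂P_B)(P_B/Q_A) = 10.6 × (26.47/295.418) ≈ 0.950.

0.950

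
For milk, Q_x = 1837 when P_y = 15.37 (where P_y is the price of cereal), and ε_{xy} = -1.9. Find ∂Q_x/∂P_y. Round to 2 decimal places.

ε = (∂Q_x/∂P_y)·(P_y/Q_x) ⇒ ∂Q_x/∂P_y = ε·Q_x/P_y = -1.9 × 1837/15.37 ≈ -227.09.

-227.09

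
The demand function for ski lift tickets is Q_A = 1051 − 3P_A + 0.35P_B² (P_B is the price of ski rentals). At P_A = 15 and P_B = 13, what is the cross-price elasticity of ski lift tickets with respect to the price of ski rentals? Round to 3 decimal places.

At P_A = 15 and P_B = 13: Q_A = 1065.15.
∂Q_A/∂P_B = 0.7P_B = 0.7(13) = 9.1000.
ε = (∂Q_A/∂P_B)(P_B/Q_A) = 9.1000 × (13/1065.15) ≈ 0.111.
ε > 0: substitutes.

0.111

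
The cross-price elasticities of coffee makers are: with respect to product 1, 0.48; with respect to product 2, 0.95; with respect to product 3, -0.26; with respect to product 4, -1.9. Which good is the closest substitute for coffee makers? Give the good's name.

product 2

Substitutes have ε > 0. Among the positive values, 0.95 (product 2) is largest.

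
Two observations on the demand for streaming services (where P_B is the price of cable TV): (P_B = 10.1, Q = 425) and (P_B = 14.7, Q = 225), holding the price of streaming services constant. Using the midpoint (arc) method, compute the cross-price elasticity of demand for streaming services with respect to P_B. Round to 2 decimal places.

ΔQ_A = 225 − 425 = -200; ΔP_B = 14.7 − 10.1 = 4.6.
Midpoints: Q̄_A = 325.0, P̄_B = 12.40.
ε = (ΔQ_A/Q̄_A)/(ΔP_B/P̄_B) = (-200/325.0)/(4.6/12.40) ≈ -1.66.

-1.66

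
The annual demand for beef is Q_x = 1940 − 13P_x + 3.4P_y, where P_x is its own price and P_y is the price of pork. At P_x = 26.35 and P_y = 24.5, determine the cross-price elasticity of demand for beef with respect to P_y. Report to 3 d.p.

0.050

At P_x = 26.35 and P_y = 24.5: Q_x = 1680.75.
∂Q_x/∂P_y = 3.4.
ε = (∂Q_x/∂P_y)(P_y/Q_x) = 3.4 × (24.5/1680.75) ≈ 0.050.
Since ε > 0, beef and pork are substitutes.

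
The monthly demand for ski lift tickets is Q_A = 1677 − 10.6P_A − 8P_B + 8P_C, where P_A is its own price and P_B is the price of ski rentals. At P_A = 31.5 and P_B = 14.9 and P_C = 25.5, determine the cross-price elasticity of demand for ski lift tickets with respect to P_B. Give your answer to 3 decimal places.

At P_A = 31.5 and P_B = 14.9 and P_C = 25.5: Q_A = 1427.9.
∂Q_A/∂P_B = -8.
ε = (∂Q_A/∂P_B)(P_B/Q_A) = -8 × (14.9/1427.9) ≈ -0.083.

-0.083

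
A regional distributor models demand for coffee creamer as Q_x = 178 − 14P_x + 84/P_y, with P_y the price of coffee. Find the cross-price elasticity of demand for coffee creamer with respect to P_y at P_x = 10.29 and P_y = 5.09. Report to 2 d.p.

-0.33

At P_x = 10.29 and P_y = 5.09: Q_x = 50.443.
∂Q_x/∂P_y = −84/P_y² = -3.2422.
ε = (∂Q_x/∂P_y)(P_y/Q_x) = -3.2422 × (5.09/50.443) ≈ -0.33.
ε < 0: complements.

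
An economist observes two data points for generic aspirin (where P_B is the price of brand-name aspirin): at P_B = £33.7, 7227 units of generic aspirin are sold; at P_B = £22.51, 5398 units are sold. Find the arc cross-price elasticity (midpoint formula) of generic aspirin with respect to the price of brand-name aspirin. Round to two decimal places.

0.73

ΔQ_A = 5398 − 7227 = -1829; ΔP_B = 22.51 − 33.7 = -11.19.
Midpoints: Q̄_A = 6312.5, P̄_B = 28.11.
ε = (ΔQ_A/Q̄_A)/(ΔP_B/P̄_B) = (-1829/6312.5)/(-11.19/28.11) ≈ 0.73.
ε > 0: generic aspirin and brand-name aspirin are substitutes.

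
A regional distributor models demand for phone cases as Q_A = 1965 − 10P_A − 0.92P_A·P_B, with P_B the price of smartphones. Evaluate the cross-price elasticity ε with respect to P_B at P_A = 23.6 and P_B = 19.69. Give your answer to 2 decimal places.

-0.33

At P_A = 23.6 and P_B = 19.69: Q_A = 1301.491.
∂Q_A/∂P_B = -0.92P_A = -0.92(23.6) = -21.7120.
ε = (∂Q_A/∂P_B)(P_B/Q_A) = -21.7120 × (19.69/1301.491) ≈ -0.33.
ε < 0: complements.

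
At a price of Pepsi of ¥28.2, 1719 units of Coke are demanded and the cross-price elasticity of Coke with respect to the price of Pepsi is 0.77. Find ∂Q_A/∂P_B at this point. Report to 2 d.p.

46.94

ε = (∂Q_A/∂P_B)·(P_B/Q_A) ⇒ ∂Q_A/∂P_B = ε·Q_A/P_B = 0.77 × 1719/28.2 ≈ 46.94.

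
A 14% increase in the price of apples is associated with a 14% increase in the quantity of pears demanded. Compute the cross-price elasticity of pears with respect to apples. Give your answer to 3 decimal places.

ε = (%ΔQ of pears) / (%ΔP of apples) = (14%) / (14%) ≈ 1.000.

1.000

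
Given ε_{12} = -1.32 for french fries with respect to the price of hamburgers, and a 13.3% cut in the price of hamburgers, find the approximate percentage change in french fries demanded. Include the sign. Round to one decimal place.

%ΔQ ≈ ε × %ΔP of hamburgers = -1.32 × (-13.3%) = 17.6%.

17.6%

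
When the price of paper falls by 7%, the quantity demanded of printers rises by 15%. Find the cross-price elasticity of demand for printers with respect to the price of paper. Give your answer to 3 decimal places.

ε = (%ΔQ of printers) / (%ΔP of paper) = (15%) / (-7%) ≈ -2.143.

-2.143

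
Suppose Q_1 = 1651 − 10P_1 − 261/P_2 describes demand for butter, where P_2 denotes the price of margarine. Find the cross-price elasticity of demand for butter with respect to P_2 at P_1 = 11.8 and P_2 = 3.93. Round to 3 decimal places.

0.045

At P_1 = 11.8 and P_2 = 3.93: Q_1 = 1466.588.
∂Q_1/∂P_2 = 261/P_2² = 16.8988.
ε = (∂Q_1/∂P_2)(P_2/Q_1) = 16.8988 × (3.93/1466.588) ≈ 0.045.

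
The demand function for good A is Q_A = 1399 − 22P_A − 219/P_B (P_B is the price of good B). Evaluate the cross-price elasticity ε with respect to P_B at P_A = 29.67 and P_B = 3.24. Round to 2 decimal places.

At P_A = 29.67 and P_B = 3.24: Q_A = 678.667.
∂Q_A/∂P_B = 219/P_B² = 20.8619.
ε = (∂Q_A/∂P_B)(P_B/Q_A) = 20.8619 × (3.24/678.667) ≈ 0.10.
ε > 0: substitutes.

0.10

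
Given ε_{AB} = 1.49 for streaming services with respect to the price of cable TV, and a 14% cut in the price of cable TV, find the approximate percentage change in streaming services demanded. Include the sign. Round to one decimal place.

-20.9%

%ΔQ ≈ ε × %ΔP of cable TV = 1.49 × (-14%) = -20.9%.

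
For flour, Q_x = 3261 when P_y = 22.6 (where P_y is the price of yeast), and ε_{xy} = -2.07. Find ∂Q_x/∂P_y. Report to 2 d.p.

-298.68

ε = (∂Q_x/∂P_y)·(P_y/Q_x) ⇒ ∂Q_x/∂P_y = ε·Q_x/P_y = -2.07 × 3261/22.6 ≈ -298.68.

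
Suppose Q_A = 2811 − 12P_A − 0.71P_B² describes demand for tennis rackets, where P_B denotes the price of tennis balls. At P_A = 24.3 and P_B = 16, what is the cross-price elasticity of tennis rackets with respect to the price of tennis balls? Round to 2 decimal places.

At P_A = 24.3 and P_B = 16: Q_A = 2337.64.
∂Q_A/∂P_B = -1.42P_B = -1.42(16) = -22.7200.
ε = (∂Q_A/∂P_B)(P_B/Q_A) = -22.7200 × (16/2337.64) ≈ -0.16.
ε < 0: complements.

-0.16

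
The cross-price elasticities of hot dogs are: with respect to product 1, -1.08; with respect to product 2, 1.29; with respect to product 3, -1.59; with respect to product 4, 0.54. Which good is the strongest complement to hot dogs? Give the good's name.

Complements have ε < 0. The most negative value is -1.59 (product 3).

product 3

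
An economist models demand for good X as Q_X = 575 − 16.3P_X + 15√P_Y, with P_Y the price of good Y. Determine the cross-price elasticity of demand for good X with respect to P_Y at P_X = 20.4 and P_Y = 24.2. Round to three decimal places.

At P_X = 20.4 and P_Y = 24.2: Q_X = 316.270.
∂Q_X/∂P_Y = 15/(2√P_Y) = 15/(2√24.2) = 1.5246.
ε = (∂Q_X/∂P_Y)(P_Y/Q_X) = 1.5246 × (24.2/316.270) ≈ 0.117.

0.117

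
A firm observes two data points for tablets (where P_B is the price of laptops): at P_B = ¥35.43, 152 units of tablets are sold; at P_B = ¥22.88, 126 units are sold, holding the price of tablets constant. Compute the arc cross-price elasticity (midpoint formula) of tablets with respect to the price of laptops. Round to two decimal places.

0.43

ΔQ_A = 126 − 152 = -26; ΔP_B = 22.88 − 35.43 = -12.55.
Midpoints: Q̄_A = 139.0, P̄_B = 29.16.
ε = (ΔQ_A/Q̄_A)/(ΔP_B/P̄_B) = (-26/139.0)/(-12.55/29.16) ≈ 0.43.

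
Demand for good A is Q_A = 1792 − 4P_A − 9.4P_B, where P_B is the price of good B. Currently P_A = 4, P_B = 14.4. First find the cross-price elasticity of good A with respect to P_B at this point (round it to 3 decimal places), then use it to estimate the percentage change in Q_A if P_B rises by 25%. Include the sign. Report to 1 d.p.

-2.1%

At P_A = 4, P_B = 14.4: Q_A = 1640.64.
∂Q_A/∂P_B = -9.4.
ε = (∂Q_A/∂P_B)(P_B/Q_A) = -9.4000 × 14.4/1640.64 ≈ -0.083.
%ΔQ_A ≈ ε × %ΔP_B = -0.083 × (25%) = -2.1%.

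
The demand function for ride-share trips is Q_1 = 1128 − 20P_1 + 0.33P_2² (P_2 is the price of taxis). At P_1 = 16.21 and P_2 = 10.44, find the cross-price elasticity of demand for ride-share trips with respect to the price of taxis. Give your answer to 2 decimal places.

At P_1 = 16.21 and P_2 = 10.44: Q_1 = 839.768.
∂Q_1/∂P_2 = 0.66P_2 = 0.66(10.44) = 6.8904.
ε = (∂Q_1/∂P_2)(P_2/Q_1) = 6.8904 × (10.44/839.768) ≈ 0.09.

0.09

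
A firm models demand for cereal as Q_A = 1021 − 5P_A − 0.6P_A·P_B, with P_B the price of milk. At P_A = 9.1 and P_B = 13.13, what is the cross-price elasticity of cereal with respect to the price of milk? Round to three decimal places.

-0.079

At P_A = 9.1 and P_B = 13.13: Q_A = 903.810.
∂Q_A/∂P_B = -0.6P_A = -0.6(9.1) = -5.4600.
ε = (∂Q_A/∂P_B)(P_B/Q_A) = -5.4600 × (13.13/903.810) ≈ -0.079.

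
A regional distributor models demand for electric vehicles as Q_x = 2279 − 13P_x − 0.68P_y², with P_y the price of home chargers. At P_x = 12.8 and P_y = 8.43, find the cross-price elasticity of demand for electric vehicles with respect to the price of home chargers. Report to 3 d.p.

-0.047

At P_x = 12.8 and P_y = 8.43: Q_x = 2064.276.
∂Q_x/∂P_y = -1.36P_y = -1.36(8.43) = -11.4648.
ε = (∂Q_x/∂P_y)(P_y/Q_x) = -11.4648 × (8.43/2064.276) ≈ -0.047.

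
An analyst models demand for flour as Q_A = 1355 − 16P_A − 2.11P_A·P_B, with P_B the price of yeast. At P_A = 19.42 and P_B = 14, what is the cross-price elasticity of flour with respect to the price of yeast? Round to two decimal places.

At P_A = 19.42 and P_B = 14: Q_A = 470.613.
∂Q_A/∂P_B = -2.11P_A = -2.11(19.42) = -40.9762.
ε = (∂Q_A/∂P_B)(P_B/Q_A) = -40.9762 × (14/470.613) ≈ -1.22.
ε < 0: complements.

-1.22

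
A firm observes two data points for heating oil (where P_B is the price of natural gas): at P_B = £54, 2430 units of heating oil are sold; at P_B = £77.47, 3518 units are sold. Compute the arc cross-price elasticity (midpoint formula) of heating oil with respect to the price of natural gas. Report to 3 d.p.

ΔQ_A = 3518 − 2430 = 1088; ΔP_B = 77.47 − 54 = 23.47.
Midpoints: Q̄_A = 2974.0, P̄_B = 65.73.
ε = (ΔQ_A/Q̄_A)/(ΔP_B/P̄_B) = (1088/2974.0)/(23.47/65.73) ≈ 1.025.
ε > 0: heating oil and natural gas are substitutes.

1.025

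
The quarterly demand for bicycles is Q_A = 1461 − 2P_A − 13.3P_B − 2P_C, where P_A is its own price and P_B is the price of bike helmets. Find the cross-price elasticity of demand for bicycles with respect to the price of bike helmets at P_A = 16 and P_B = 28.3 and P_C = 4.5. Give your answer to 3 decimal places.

At P_A = 16 and P_B = 28.3 and P_C = 4.5: Q_A = 1043.61.
∂Q_A/∂P_B = -13.3.
ε = (∂Q_A/∂P_B)(P_B/Q_A) = -13.3 × (28.3/1043.61) ≈ -0.361.
Since ε < 0, bicycles and bike helmets are complements.

-0.361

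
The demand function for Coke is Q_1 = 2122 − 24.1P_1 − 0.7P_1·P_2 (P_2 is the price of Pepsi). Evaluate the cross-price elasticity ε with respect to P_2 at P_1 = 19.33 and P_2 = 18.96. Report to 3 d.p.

At P_1 = 19.33 and P_2 = 18.96: Q_1 = 1399.599.
∂Q_1/∂P_2 = -0.7P_1 = -0.7(19.33) = -13.5310.
ε = (∂Q_1/∂P_2)(P_2/Q_1) = -13.5310 × (18.96/1399.599) ≈ -0.183.

-0.183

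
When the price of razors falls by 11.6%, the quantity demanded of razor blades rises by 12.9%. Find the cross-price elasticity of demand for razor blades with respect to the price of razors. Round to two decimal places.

ε = (%ΔQ of razor blades) / (%ΔP of razors) = (12.9%) / (-11.6%) ≈ -1.11.
Negative cross-price elasticity: complements.

-1.11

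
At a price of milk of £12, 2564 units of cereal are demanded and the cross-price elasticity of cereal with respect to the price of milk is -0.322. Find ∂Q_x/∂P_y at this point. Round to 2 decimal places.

-68.80

ε = (∂Q_x/∂P_y)·(P_y/Q_x) ⇒ ∂Q_x/∂P_y = ε·Q_x/P_y = -0.322 × 2564/12 ≈ -68.80.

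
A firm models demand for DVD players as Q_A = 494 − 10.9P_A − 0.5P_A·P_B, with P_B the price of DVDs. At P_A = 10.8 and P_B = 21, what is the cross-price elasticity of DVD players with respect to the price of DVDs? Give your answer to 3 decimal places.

At P_A = 10.8 and P_B = 21: Q_A = 262.88.
∂Q_A/∂P_B = -0.5P_A = -0.5(10.8) = -5.4000.
ε = (∂Q_A/∂P_B)(P_B/Q_A) = -5.4000 × (21/262.88) ≈ -0.431.
ε < 0: complements.

-0.431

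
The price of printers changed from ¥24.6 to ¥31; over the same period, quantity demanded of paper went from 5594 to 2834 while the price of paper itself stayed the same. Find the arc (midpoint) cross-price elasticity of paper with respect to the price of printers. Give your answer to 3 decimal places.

ΔQ_A = 2834 − 5594 = -2760; ΔP_B = 31 − 24.6 = 6.4.
Midpoints: Q̄_A = 4214.0, P̄_B = 27.80.
ε = (ΔQ_A/Q̄_A)/(ΔP_B/P̄_B) = (-2760/4214.0)/(6.4/27.80) ≈ -2.845.

-2.845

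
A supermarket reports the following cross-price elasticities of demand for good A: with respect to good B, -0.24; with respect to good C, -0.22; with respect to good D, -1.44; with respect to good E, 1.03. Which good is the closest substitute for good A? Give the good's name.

Substitutes have ε > 0. Among the positive values, 1.03 (good E) is largest.

good E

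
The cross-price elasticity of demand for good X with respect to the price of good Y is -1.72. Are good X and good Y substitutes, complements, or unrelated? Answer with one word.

complements

ε = -1.72 < 0, so a higher price of good Y lowers demand for good X: complements.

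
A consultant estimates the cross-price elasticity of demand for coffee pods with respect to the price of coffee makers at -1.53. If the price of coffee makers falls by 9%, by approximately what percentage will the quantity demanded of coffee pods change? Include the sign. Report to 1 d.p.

%ΔQ ≈ ε × %ΔP of coffee makers = -1.53 × (-9%) = 13.8%.

13.8%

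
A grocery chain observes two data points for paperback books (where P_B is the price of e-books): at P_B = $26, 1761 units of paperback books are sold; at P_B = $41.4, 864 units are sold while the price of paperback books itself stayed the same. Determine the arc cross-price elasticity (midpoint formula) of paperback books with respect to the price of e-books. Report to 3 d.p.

ΔQ_A = 864 − 1761 = -897; ΔP_B = 41.4 − 26 = 15.4.
Midpoints: Q̄_A = 1312.5, P̄_B = 33.70.
ε = (ΔQ_A/Q̄_A)/(ΔP_B/P̄_B) = (-897/1312.5)/(15.4/33.70) ≈ -1.496.

-1.496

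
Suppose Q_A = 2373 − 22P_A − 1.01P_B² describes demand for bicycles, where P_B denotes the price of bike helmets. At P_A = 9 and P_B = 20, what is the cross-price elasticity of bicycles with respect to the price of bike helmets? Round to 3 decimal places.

At P_A = 9 and P_B = 20: Q_A = 1771.
∂Q_A/∂P_B = -2.02P_B = -2.02(20) = -40.4000.
ε = (∂Q_A/∂P_B)(P_B/Q_A) = -40.4000 × (20/1771) ≈ -0.456.

-0.456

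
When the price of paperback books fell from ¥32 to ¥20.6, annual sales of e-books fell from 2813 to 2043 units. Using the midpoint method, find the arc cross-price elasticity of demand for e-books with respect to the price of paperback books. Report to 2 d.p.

0.73

ΔQ_A = 2043 − 2813 = -770; ΔP_B = 20.6 − 32 = -11.4.
Midpoints: Q̄_A = 2428.0, P̄_B = 26.30.
ε = (ΔQ_A/Q̄_A)/(ΔP_B/P̄_B) = (-770/2428.0)/(-11.4/26.30) ≈ 0.73.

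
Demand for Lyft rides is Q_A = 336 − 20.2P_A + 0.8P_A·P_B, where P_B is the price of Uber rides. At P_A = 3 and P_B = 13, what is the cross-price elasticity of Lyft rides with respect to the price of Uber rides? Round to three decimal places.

0.102

At P_A = 3 and P_B = 13: Q_A = 306.6.
∂Q_A/∂P_B = 0.8P_A = 0.8(3) = 2.4000.
ε = (∂Q_A/∂P_B)(P_B/Q_A) = 2.4000 × (13/306.6) ≈ 0.102.
ε > 0: substitutes.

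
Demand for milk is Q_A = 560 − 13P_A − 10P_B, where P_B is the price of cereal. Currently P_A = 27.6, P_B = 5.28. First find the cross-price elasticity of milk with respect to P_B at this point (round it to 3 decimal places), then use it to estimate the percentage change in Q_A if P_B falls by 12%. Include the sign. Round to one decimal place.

4.3%

At P_A = 27.6, P_B = 5.28: Q_A = 148.4.
∂Q_A/∂P_B = -10.
ε = (∂Q_A/∂P_B)(P_B/Q_A) = -10.0000 × 5.28/148.4 ≈ -0.356.
%ΔQ_A ≈ ε × %ΔP_B = -0.356 × (-12%) = 4.3%.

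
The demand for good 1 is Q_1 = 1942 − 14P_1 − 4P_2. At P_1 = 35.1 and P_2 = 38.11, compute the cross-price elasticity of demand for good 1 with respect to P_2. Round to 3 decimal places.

-0.117

At P_1 = 35.1 and P_2 = 38.11: Q_1 = 1298.16.
∂Q_1/∂P_2 = -4.
ε = (∂Q_1/∂P_2)(P_2/Q_1) = -4 × (38.11/1298.16) ≈ -0.117.
Since ε < 0, good 1 and good 2 are complements.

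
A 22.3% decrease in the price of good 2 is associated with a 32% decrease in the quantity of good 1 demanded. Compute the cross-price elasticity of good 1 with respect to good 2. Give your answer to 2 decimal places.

1.43

ε = (%ΔQ of good 1) / (%ΔP of good 2) = (-32%) / (-22.3%) ≈ 1.43.
Positive cross-price elasticity: substitutes.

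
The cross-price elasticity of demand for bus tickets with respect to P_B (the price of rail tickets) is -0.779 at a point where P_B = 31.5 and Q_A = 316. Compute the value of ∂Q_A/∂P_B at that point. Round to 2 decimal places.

ε = (∂Q_A/∂P_B)·(P_B/Q_A) ⇒ ∂Q_A/∂P_B = ε·Q_A/P_B = -0.779 × 316/31.5 ≈ -7.81.

-7.81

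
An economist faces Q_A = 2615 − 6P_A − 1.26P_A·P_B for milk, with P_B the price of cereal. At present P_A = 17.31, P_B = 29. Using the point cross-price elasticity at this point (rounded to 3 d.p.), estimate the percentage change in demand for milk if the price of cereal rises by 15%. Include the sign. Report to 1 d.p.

At P_A = 17.31, P_B = 29: Q_A = 1878.633.
∂Q_A/∂P_B = -1.26P_A = -21.8106.
ε = (∂Q_A/∂P_B)(P_B/Q_A) = -21.8106 × 29/1878.633 ≈ -0.337.
%ΔQ_A ≈ ε × %ΔP_B = -0.337 × (15%) = -5.1%.

-5.1%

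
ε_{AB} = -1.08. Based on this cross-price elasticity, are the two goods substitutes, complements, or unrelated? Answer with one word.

ε = -1.08 < 0, so a higher price of good B lowers demand for good A: complements.

complements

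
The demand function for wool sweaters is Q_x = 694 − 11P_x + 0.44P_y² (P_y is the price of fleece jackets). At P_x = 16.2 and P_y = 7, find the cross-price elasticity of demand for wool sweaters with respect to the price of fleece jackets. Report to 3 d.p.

0.080

At P_x = 16.2 and P_y = 7: Q_x = 537.36.
∂Q_x/∂P_y = 0.88P_y = 0.88(7) = 6.1600.
ε = (∂Q_x/∂P_y)(P_y/Q_x) = 6.1600 × (7/537.36) ≈ 0.080.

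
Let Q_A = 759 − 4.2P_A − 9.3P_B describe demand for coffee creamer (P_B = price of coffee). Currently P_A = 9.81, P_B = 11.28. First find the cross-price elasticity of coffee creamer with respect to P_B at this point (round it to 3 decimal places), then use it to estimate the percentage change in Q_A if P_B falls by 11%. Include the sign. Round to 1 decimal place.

1.9%

At P_A = 9.81, P_B = 11.28: Q_A = 612.894.
∂Q_A/∂P_B = -9.3.
ε = (∂Q_A/∂P_B)(P_B/Q_A) = -9.3000 × 11.28/612.894 ≈ -0.171.
%ΔQ_A ≈ ε × %ΔP_B = -0.171 × (-11%) = 1.9%.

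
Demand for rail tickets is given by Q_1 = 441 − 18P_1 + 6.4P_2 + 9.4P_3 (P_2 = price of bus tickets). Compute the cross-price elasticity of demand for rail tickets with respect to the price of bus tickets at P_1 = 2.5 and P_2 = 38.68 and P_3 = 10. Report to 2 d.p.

0.34

At P_1 = 2.5 and P_2 = 38.68 and P_3 = 10: Q_1 = 737.552.
∂Q_1/∂P_2 = 6.4.
ε = (∂Q_1/∂P_2)(P_2/Q_1) = 6.4 × (38.68/737.552) ≈ 0.34.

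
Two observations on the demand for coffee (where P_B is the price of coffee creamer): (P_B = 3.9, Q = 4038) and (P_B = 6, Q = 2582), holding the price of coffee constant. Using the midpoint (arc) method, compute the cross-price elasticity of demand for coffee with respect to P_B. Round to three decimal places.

ΔQ_A = 2582 − 4038 = -1456; ΔP_B = 6 − 3.9 = 2.1.
Midpoints: Q̄_A = 3310.0, P̄_B = 4.95.
ε = (ΔQ_A/Q̄_A)/(ΔP_B/P̄_B) = (-1456/3310.0)/(2.1/4.95) ≈ -1.037.

-1.037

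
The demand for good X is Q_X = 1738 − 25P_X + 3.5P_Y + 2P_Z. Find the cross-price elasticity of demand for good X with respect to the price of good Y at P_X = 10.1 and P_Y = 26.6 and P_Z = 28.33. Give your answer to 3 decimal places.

At P_X = 10.1 and P_Y = 26.6 and P_Z = 28.33: Q_X = 1635.26.
∂Q_X/∂P_Y = 3.5.
ε = (∂Q_X/∂P_Y)(P_Y/Q_X) = 3.5 × (26.6/1635.26) ≈ 0.057.

0.057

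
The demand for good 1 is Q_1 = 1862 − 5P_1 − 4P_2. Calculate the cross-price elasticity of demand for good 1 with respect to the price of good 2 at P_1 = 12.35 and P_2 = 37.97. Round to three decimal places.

-0.092

At P_1 = 12.35 and P_2 = 37.97: Q_1 = 1648.37.
∂Q_1/∂P_2 = -4.
ε = (∂Q_1/∂P_2)(P_2/Q_1) = -4 × (37.97/1648.37) ≈ -0.092.
Since ε < 0, good 1 and good 2 are complements.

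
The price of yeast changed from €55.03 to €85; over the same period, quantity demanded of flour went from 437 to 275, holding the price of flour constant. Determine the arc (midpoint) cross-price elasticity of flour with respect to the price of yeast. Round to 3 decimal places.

ΔQ_A = 275 − 437 = -162; ΔP_B = 85 − 55.03 = 29.97.
Midpoints: Q̄_A = 356.0, P̄_B = 70.02.
ε = (ΔQ_A/Q̄_A)/(ΔP_B/P̄_B) = (-162/356.0)/(29.97/70.02) ≈ -1.063.

-1.063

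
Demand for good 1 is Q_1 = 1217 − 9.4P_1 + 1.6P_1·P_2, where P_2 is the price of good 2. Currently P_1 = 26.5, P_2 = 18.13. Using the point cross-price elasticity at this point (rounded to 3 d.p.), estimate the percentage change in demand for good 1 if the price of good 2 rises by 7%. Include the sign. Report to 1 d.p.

At P_1 = 26.5, P_2 = 18.13: Q_1 = 1736.612.
∂Q_1/∂P_2 = 1.6P_1 = 42.4000.
ε = (∂Q_1/∂P_2)(P_2/Q_1) = 42.4000 × 18.13/1736.612 ≈ 0.443.
%ΔQ_1 ≈ ε × %ΔP_2 = 0.443 × (7%) = 3.1%.

3.1%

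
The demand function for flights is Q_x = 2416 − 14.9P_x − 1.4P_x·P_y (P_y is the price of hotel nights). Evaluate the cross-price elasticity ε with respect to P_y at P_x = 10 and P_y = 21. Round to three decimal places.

At P_x = 10 and P_y = 21: Q_x = 1973.
∂Q_x/∂P_y = -1.4P_x = -1.4(10) = -14.0000.
ε = (∂Q_x/∂P_y)(P_y/Q_x) = -14.0000 × (21/1973) ≈ -0.149.
ε < 0: complements.

-0.149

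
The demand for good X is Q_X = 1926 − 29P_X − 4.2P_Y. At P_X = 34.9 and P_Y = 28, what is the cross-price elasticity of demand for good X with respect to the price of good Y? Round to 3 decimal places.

-0.148

At P_X = 34.9 and P_Y = 28: Q_X = 796.3.
∂Q_X/∂P_Y = -4.2.
ε = (∂Q_X/∂P_Y)(P_Y/Q_X) = -4.2 × (28/796.3) ≈ -0.148.
Since ε < 0, good X and good Y are complements.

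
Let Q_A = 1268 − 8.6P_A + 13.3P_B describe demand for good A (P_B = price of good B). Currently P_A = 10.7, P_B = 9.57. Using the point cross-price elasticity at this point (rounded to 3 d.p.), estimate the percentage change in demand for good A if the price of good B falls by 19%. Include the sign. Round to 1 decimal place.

-1.9%

At P_A = 10.7, P_B = 9.57: Q_A = 1303.261.
∂Q_A/∂P_B = 13.3.
ε = (∂Q_A/∂P_B)(P_B/Q_A) = 13.3000 × 9.57/1303.261 ≈ 0.098.
%ΔQ_A ≈ ε × %ΔP_B = 0.098 × (-19%) = -1.9%.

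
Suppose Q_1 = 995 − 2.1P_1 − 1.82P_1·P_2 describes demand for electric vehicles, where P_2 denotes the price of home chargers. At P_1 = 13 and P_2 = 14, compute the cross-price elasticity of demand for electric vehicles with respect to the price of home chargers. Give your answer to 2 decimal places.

-0.52

At P_1 = 13 and P_2 = 14: Q_1 = 636.46.
∂Q_1/∂P_2 = -1.82P_1 = -1.82(13) = -23.6600.
ε = (∂Q_1/∂P_2)(P_2/Q_1) = -23.6600 × (14/636.46) ≈ -0.52.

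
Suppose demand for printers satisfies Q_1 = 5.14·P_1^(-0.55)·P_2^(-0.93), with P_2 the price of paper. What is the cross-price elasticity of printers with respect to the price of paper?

In a log-linear (constant-elasticity) demand function, the coefficient on the exponent of P_2 is the cross-price elasticity.
ε = -0.93. Negative, so printers and paper are complements.

-0.93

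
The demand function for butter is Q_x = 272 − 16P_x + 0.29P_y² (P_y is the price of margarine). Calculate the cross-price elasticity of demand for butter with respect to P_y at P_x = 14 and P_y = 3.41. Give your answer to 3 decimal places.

0.131

At P_x = 14 and P_y = 3.41: Q_x = 51.372.
∂Q_x/∂P_y = 0.58P_y = 0.58(3.41) = 1.9778.
ε = (∂Q_x/∂P_y)(P_y/Q_x) = 1.9778 × (3.41/51.372) ≈ 0.131.
ε > 0: substitutes.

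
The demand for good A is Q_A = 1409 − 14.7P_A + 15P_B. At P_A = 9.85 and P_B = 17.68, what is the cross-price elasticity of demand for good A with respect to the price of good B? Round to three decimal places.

At P_A = 9.85 and P_B = 17.68: Q_A = 1529.405.
∂Q_A/∂P_B = 15.
ε = (∂Q_A/∂P_B)(P_B/Q_A) = 15 × (17.68/1529.405) ≈ 0.173.
Since ε > 0, good A and good B are substitutes.

0.173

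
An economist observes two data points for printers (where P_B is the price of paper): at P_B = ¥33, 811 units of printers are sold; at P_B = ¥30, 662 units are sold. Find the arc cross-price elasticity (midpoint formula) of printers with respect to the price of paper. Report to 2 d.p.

ΔQ_A = 662 − 811 = -149; ΔP_B = 30 − 33 = -3.
Midpoints: Q̄_A = 736.5, P̄_B = 31.50.
ε = (ΔQ_A/Q̄_A)/(ΔP_B/P̄_B) = (-149/736.5)/(-3/31.50) ≈ 2.12.
ε > 0: printers and paper are substitutes.

2.12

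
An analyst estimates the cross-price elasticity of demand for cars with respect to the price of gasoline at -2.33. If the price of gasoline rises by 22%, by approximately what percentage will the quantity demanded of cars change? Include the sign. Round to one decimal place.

%ΔQ ≈ ε × %ΔP of gasoline = -2.33 × (22%) = -51.3%.
Demand for cars falls by about 51.3%.

-51.3%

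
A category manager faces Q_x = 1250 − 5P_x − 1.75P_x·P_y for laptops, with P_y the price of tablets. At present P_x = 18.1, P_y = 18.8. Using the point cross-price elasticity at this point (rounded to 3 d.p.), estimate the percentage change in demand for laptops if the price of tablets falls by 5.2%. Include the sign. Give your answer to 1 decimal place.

At P_x = 18.1, P_y = 18.8: Q_x = 564.01.
∂Q_x/∂P_y = -1.75P_x = -31.6750.
ε = (∂Q_x/∂P_y)(P_y/Q_x) = -31.6750 × 18.8/564.01 ≈ -1.056.
%ΔQ_x ≈ ε × %ΔP_y = -1.056 × (-5.2%) = 5.5%.

5.5%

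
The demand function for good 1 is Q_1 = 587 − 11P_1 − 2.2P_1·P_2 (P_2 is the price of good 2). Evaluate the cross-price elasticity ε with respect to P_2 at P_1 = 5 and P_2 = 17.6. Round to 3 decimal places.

-0.572

At P_1 = 5 and P_2 = 17.6: Q_1 = 338.4.
∂Q_1/∂P_2 = -2.2P_1 = -2.2(5) = -11.0000.
ε = (∂Q_1/∂P_2)(P_2/Q_1) = -11.0000 × (17.6/338.4) ≈ -0.572.
ε < 0: complements.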